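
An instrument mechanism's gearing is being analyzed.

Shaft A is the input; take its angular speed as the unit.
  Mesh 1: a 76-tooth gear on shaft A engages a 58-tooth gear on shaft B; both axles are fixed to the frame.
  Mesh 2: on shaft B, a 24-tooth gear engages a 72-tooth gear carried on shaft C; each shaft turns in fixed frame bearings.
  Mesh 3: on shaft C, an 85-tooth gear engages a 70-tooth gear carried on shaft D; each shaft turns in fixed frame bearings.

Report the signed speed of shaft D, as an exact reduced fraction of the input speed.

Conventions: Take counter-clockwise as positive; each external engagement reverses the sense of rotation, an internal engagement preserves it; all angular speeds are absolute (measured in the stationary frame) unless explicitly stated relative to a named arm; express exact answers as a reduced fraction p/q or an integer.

-323/609

3-mesh fixed-axis compound train (all bearings frame-fixed)
mesh 1 [76T→58T]: |ω|/ω_in = 1×76/58 = 38/29, sense flips to −
mesh 2 [24T→72T]: |ω|/ω_in = (38/29)×24/72 = 38/87, sense flips to +
mesh 3 [85T→70T]: |ω|/ω_in = (38/87)×85/70 = 323/609, sense flips to −
signed output speed (× input speed) = -323/609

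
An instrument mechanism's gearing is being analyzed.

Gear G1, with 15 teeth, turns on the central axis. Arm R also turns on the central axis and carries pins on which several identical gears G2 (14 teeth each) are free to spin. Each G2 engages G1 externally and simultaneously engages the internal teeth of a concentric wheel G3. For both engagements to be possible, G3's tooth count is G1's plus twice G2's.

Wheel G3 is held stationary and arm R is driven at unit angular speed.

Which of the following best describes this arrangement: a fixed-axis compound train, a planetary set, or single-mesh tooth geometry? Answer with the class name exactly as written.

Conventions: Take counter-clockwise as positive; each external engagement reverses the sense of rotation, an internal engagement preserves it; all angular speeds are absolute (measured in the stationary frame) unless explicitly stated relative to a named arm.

recognized (axles ride arm R): planetary set, 15/14/43 teeth
classification: planetary set

planetary set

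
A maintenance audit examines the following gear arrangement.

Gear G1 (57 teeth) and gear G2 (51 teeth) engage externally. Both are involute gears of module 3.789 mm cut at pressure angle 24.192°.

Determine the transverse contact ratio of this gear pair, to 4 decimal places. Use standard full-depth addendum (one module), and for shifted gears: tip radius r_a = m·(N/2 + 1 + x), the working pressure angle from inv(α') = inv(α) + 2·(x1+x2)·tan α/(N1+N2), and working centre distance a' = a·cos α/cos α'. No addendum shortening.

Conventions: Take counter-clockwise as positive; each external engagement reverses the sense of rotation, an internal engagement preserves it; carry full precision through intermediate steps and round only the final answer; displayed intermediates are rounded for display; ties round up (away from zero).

recognized (one external pair, fixed centres): single-mesh tooth geometry, m = 3.789, N1 = 57, N2 = 51
base radii: r_b1 = 98.502839, r_b2 = 88.134119
tip radii: r_a1 = 111.775500, r_a2 = 100.408500
no profile shift: α' = α, a' = a
action lengths: √(r_a1²−r_b1²) = 52.829473, √(r_a2²−r_b2²) = 48.106590
base pitch p_b = π·m·cos α = 10.858098
CR = (52.829473 + 48.106590 − 204.606000·sin 24.19200°)/10.858098 = 1.573886
contact ratio ≈ 1.5739

1.5739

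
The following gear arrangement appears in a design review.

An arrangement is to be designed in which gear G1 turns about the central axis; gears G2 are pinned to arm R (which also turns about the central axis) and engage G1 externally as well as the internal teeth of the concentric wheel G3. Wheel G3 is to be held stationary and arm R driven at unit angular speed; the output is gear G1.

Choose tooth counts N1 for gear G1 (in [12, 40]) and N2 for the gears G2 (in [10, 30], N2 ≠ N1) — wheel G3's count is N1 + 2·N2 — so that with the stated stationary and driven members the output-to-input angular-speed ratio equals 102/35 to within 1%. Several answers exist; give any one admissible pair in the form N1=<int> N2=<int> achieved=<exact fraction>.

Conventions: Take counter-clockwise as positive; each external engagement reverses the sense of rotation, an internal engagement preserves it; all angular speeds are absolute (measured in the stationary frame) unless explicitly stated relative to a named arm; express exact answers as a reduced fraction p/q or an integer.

N1=35 N2=16 achieved=102/35

topology: planetary set — design target 102/35, arm = carrier (Willis)
Willis with ω_ring = 0: ω_sun/ω_arm = (N1+N3)/N1; set equal to 102/35  ⇒  N3/N1 = 102/35 − 1 = 67/35
N3 = N1 + 2·N2  ⇒  N2/N1 = (N3/N1 − 1)/2 = (67/35 − 1)/2 = 16/35
smallest multiple with N1 ≥ 12 and N2 ≥ 10: k = 1  ⇒  N1 = 1·35 = 35, N2 = 1·16 = 16 (N1 ≤ 40, N2 ≤ 30, N2 ≠ N1 ✓), N3 = 35 + 2·16 = 67
check: (N1+N3)/N1 with N1 = 35, N3 = 67 gives 102/35; |achieved − target| = 0 ≤ 51/1750 ✓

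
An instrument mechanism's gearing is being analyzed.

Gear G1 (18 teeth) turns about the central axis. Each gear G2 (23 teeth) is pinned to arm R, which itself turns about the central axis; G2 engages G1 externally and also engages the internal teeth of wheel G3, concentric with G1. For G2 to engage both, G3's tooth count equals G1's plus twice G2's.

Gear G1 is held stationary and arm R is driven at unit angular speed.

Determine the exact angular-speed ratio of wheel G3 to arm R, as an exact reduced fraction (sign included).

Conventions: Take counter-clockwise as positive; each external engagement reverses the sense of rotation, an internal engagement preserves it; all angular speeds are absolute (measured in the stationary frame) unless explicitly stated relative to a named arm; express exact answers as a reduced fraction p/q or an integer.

topology: planetary set — G1 18T / G2 23T / G3 64T, arm = carrier (Willis)
ring teeth: 18 + 2·23 = 64
18(ω_sun−ω_arm) = −64(ω_ring−ω_arm),  ω_sun = 0, ω_arm = 1
ω_ring = 1 − (18/64)(0−1) = 41/32
ω_out/ω_in = 41/32

41/32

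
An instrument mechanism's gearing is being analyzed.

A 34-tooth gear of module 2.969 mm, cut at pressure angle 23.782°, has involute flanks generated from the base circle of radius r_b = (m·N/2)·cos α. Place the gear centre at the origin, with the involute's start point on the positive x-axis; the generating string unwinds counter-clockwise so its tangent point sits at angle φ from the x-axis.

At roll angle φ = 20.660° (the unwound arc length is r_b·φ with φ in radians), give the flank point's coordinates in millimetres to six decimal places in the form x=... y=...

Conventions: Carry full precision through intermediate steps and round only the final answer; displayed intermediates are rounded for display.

recognized (one wheel, involute flank): single-mesh tooth geometry, m = 2.969, N = 34
pitch radius r_p = m·N/2 = 2.969·34/2 = 50.473000
base radius r_b = r_p·cos α = 50.473000·cos 23.782° = 46.187156
roll angle φ = 20.660° = 0.36058502 rad
x = r_b·(cos φ + φ·sin φ) = 49.092919
y = r_b·(sin φ − φ·cos φ) = 0.712469

x=49.092919 y=0.712469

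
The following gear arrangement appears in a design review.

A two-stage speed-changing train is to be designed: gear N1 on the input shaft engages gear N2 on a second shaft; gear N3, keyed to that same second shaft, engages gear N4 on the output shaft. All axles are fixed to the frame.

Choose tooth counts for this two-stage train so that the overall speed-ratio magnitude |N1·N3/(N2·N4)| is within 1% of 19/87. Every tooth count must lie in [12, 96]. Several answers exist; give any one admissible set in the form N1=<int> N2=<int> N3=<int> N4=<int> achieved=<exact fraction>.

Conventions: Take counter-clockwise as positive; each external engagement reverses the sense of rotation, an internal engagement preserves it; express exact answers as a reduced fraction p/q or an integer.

N1=12 N2=87 N3=19 N4=12 achieved=19/87

topology: fixed-axis compound train — 2 stages, target 19/87
target = 19/87 in lowest terms: an exact hit needs N1·N3 = k·19 and N2·N4 = k·87 for one integer k, every count in [12, 96]; additionally prefer no 1:1 stage (N1 ≠ N2, N3 ≠ N4)
k = 1…11: no 1:1-free in-range split of k·19 and k·87 into factor pairs; take k = 12
k = 12: N1·N3 = 228 = 12·19, N2·N4 = 1044 = 87·12
achieved = 12·19/(87·12) = 19/87; |achieved − target| = 0 ≤ 19/8700 ✓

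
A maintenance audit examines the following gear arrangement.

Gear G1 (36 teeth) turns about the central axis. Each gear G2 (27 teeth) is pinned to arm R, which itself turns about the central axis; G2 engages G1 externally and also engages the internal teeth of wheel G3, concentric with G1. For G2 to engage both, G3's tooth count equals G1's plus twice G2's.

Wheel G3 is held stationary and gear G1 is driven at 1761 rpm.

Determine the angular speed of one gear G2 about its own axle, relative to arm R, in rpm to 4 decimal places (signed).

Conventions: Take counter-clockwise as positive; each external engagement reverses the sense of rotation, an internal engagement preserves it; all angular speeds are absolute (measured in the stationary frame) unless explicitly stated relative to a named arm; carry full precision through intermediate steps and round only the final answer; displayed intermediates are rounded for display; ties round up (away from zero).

class = planetary set [G3 = 36+2·27 = 90; Willis about the carrier]
normalise by the input: solve with ω_sun = 1, then scale by 1761 rpm
ring teeth: 36 + 2·27 = 90
36(ω_sun−ω_arm) = −90(ω_ring−ω_arm),  ω_ring = 0, ω_sun = 1
36(1−ω_arm) = −90(0−ω_arm)  ⇒  126·ω_arm = 36  ⇒  ω_arm = 2/7
sun–planet mesh: 36·(1−2/7) = −27·(ω_p−ω_arm)  ⇒  ω_p−ω_arm = -20/21
scale: ω_p−ω_arm = -20/21 × 1761 rpm = -1677.1429 rpm

-1677.1429 rpm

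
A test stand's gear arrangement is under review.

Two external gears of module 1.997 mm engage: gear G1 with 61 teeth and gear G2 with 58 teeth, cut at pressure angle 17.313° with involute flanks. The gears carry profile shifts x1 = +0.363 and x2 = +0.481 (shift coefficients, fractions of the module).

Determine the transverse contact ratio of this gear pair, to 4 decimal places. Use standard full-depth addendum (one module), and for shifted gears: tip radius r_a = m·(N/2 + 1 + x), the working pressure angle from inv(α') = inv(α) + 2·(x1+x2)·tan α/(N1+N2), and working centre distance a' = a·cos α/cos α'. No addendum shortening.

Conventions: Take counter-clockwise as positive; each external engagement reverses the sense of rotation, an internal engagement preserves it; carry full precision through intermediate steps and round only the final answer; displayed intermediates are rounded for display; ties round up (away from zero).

single-mesh involute tooth geometry (61T engaging 58T at module 1.997)
base radii: r_b1 = 58.148937, r_b2 = 55.289153
tip radii: r_a1 = 63.630411, r_a2 = 60.870557
inv(α') = inv(17.313°) + 2·(+0.363+0.481)·tan α/(61+58) = 0.01396701  ⇒  α' = 19.58533°
a' = a·cos α / cos α' = 118.8215·cos 17.313°/cos 19.58533° = 120.404284
action lengths: √(r_a1²−r_b1²) = 25.836608, √(r_a2²−r_b2²) = 25.462408
base pitch p_b = π·m·cos α = 5.989517
CR = (25.836608 + 25.462408 − 120.404284·sin 19.58533°)/5.989517 = 1.826233
contact ratio ≈ 1.8262

1.8262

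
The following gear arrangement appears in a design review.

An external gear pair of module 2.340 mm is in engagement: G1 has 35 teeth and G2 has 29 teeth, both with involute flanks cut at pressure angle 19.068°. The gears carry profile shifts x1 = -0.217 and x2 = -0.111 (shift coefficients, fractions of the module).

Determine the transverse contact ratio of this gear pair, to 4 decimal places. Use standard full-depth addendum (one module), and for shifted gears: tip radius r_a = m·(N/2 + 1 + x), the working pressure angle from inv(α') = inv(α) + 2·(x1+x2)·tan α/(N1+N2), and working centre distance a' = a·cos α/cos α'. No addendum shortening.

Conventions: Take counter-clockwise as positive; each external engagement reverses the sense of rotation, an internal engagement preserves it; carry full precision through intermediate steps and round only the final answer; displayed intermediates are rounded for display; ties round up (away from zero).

class = single-mesh tooth geometry [involute pair 35T × 29T, m = 2.340]
base radii: r_b1 = 38.703136, r_b2 = 32.068312
tip radii: r_a1 = 42.782220, r_a2 = 36.010260
inv(α') = inv(19.068°) + 2·(-0.217-0.111)·tan α/(35+29) = 0.00931334  ⇒  α' = 17.17500°
a' = a·cos α / cos α' = 74.8800·cos 19.068°/cos 17.17500° = 74.074638
action lengths: √(r_a1²−r_b1²) = 18.231446, √(r_a2²−r_b2²) = 16.381763
base pitch p_b = π·m·cos α = 6.947971
CR = (18.231446 + 16.381763 − 74.074638·sin 17.17500°)/6.947971 = 1.833574
contact ratio ≈ 1.8336

1.8336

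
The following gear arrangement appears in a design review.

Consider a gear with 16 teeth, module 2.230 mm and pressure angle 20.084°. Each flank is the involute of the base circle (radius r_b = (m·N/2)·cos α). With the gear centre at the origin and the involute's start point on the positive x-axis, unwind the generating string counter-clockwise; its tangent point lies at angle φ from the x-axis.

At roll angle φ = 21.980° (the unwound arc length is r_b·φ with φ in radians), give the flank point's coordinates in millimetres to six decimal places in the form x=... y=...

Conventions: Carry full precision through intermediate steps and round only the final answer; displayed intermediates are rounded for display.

class = single-mesh tooth geometry [base-circle involute, m = 2.230, 16T]
pitch radius r_p = m·N/2 = 2.230·16/2 = 17.840000
base radius r_b = r_p·cos α = 17.840000·cos 20.084° = 16.755153
roll angle φ = 21.980° = 0.38362337 rad
x = r_b·(cos φ + φ·sin φ) = 17.943064
y = r_b·(sin φ − φ·cos φ) = 0.310697

x=17.943064 y=0.310697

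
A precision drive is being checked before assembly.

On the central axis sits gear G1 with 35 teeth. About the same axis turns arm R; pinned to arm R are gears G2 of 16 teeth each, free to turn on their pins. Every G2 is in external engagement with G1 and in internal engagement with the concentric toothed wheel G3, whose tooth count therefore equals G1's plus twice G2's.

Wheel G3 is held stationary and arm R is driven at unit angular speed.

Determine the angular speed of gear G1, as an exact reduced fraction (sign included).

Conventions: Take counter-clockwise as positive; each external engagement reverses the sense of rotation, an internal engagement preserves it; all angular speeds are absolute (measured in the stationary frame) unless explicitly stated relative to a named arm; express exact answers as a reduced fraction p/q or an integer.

102/35

topology: planetary set — G1 35T / G2 16T / G3 67T, arm = carrier (Willis)
ring teeth: 35 + 2·16 = 67
35(ω_sun−ω_arm) = −67(ω_ring−ω_arm),  ω_ring = 0, ω_arm = 1
ω_sun = 1 − (67/35)(0−1) = 102/35
exact speed ratio = 102/35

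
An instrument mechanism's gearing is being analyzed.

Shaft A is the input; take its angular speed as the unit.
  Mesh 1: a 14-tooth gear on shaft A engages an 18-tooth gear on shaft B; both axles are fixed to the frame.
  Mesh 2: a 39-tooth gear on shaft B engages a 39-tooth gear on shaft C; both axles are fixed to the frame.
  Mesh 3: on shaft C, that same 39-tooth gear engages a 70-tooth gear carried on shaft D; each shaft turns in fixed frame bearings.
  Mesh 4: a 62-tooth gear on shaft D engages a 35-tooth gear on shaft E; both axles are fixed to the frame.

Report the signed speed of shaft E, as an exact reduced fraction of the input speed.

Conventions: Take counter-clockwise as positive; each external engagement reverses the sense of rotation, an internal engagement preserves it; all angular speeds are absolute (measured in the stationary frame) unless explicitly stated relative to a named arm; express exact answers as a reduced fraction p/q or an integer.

403/525

4-mesh fixed-axis compound train (all bearings frame-fixed)
mesh 1 [14T→18T]: |ω|/ω_in = 1×14/18 = 7/9, sense flips to −
mesh 2 [39T→39T]: |ω|/ω_in = (7/9)×39/39 = 7/9, sense flips to +
mesh 3 [39T→70T]: |ω|/ω_in = (7/9)×39/70 = 13/30, sense flips to −
mesh 4 [62T→35T]: |ω|/ω_in = (13/30)×62/35 = 403/525, sense flips to +
signed output speed (× input speed) = 403/525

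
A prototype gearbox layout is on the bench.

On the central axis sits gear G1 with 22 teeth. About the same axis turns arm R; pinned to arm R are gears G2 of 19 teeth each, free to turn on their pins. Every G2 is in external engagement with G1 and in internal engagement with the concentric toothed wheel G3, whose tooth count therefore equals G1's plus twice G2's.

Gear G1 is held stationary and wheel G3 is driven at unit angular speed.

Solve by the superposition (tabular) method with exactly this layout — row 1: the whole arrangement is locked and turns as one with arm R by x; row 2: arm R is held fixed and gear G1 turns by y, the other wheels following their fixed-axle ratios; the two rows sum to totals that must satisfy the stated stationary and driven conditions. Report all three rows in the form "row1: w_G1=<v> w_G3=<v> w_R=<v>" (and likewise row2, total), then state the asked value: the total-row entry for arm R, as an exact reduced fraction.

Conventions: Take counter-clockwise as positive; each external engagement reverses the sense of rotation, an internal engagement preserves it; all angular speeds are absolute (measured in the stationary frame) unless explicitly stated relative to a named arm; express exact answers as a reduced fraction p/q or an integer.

class = planetary set [G3 = 22+2·19 = 60; Willis about the carrier]
row 1: whole set turns with the arm by x
row 2: sun turns y, ring = −(22/60)·y, arm 0
boundary: total ω_sun = x + y = 0 and total ω_ring = x − (22/60)·y = 1  ⇒  y = -30/41, x = 30/41
row 2 ring = −(22/60)·(-30/41) = 11/41
totals (row 1 + row 2): sun 30/41 + (-30/41) = 0, ring 30/41 + 11/41 = 1, arm 30/41 + 0 = 30/41
asked cell (total, arm) = 30/41

row1: w_G1=30/41 w_G3=30/41 w_R=30/41
row2: w_G1=-30/41 w_G3=11/41 w_R=0
total: w_G1=0 w_G3=1 w_R=30/41
asked value: 30/41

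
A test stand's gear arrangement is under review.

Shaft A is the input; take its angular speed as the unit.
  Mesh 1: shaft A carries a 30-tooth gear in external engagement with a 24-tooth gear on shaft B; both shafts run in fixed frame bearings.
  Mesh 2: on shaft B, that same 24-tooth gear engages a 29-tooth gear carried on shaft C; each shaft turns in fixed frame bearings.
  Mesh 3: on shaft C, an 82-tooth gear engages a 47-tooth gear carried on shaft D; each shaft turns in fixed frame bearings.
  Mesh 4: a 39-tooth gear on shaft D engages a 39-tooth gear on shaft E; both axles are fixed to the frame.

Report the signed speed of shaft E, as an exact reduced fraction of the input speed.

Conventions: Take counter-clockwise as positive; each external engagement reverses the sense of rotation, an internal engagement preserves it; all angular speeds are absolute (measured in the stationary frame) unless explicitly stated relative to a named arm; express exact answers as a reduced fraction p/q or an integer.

4-mesh fixed-axis compound train (all bearings frame-fixed)
mesh 1 [30T→24T]: |ω|/ω_in = 1×30/24 = 5/4, sense flips to −
mesh 2 [24T→29T]: |ω|/ω_in = (5/4)×24/29 = 30/29, sense flips to +
mesh 3 [82T→47T]: |ω|/ω_in = (30/29)×82/47 = 2460/1363, sense flips to −
mesh 4 [39T→39T]: |ω|/ω_in = (2460/1363)×39/39 = 2460/1363, sense flips to +
signed output speed (× input speed) = 2460/1363

2460/1363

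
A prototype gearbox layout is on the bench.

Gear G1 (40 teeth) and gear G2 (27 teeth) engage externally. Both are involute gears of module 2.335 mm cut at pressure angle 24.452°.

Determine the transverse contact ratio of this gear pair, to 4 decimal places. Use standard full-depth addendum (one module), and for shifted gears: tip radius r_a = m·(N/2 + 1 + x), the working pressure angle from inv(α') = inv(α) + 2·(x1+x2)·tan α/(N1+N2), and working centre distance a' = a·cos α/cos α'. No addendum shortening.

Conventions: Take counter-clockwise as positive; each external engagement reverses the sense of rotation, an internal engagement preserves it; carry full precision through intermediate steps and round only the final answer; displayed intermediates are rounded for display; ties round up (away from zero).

single-mesh involute tooth geometry (40T engaging 27T at module 2.335)
base radii: r_b1 = 42.511401, r_b2 = 28.695195
tip radii: r_a1 = 49.035000, r_a2 = 33.857500
no profile shift: α' = α, a' = a
action lengths: √(r_a1²−r_b1²) = 24.437922, √(r_a2²−r_b2²) = 17.969866
base pitch p_b = π·m·cos α = 6.677675
CR = (24.437922 + 17.969866 − 78.222500·sin 24.45200°)/6.677675 = 1.501883
contact ratio ≈ 1.5019

1.5019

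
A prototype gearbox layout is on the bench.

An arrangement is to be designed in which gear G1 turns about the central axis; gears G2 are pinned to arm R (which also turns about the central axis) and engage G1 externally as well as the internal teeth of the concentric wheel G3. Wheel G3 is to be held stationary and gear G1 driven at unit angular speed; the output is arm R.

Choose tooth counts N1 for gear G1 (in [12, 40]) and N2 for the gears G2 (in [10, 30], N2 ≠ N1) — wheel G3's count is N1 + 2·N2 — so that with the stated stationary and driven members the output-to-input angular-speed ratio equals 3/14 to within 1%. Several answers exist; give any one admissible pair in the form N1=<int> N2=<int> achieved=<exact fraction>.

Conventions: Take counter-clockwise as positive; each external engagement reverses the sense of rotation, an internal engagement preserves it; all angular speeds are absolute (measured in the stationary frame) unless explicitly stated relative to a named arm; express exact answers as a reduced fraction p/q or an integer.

planetary set to be sized for 3/14 (Willis relation)
Willis with ω_ring = 0: ω_arm/ω_sun = N1/(N1+N3); set equal to 3/14  ⇒  N3/N1 = 1/(3/14) − 1 = 11/3
N3 = N1 + 2·N2  ⇒  N2/N1 = (N3/N1 − 1)/2 = (11/3 − 1)/2 = 4/3
smallest multiple with N1 ≥ 12 and N2 ≥ 10: k = 4  ⇒  N1 = 4·3 = 12, N2 = 4·4 = 16 (N1 ≤ 40, N2 ≤ 30, N2 ≠ N1 ✓), N3 = 12 + 2·16 = 44
check: N1/(N1+N3) with N1 = 12, N3 = 44 gives 3/14; |achieved − target| = 0 ≤ 3/1400 ✓

N1=12 N2=16 achieved=3/14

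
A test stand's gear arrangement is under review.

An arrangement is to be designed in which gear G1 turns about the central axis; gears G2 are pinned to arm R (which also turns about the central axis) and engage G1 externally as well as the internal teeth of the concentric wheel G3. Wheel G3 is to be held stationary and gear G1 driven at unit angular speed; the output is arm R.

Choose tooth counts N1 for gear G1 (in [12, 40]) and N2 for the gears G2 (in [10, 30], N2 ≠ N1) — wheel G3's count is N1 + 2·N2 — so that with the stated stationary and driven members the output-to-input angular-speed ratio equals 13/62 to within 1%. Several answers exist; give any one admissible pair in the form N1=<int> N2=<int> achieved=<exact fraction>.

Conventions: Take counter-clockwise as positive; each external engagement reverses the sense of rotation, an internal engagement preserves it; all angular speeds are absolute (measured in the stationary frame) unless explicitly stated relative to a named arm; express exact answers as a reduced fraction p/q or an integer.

design class (target 13/62): planetary set
Willis with ω_ring = 0: ω_arm/ω_sun = N1/(N1+N3); set equal to 13/62  ⇒  N3/N1 = 1/(13/62) − 1 = 49/13
N3 = N1 + 2·N2  ⇒  N2/N1 = (N3/N1 − 1)/2 = (49/13 − 1)/2 = 18/13
smallest multiple with N1 ≥ 12 and N2 ≥ 10: k = 1  ⇒  N1 = 1·13 = 13, N2 = 1·18 = 18 (N1 ≤ 40, N2 ≤ 30, N2 ≠ N1 ✓), N3 = 13 + 2·18 = 49
check: N1/(N1+N3) with N1 = 13, N3 = 49 gives 13/62; |achieved − target| = 0 ≤ 13/6200 ✓

N1=13 N2=18 achieved=13/62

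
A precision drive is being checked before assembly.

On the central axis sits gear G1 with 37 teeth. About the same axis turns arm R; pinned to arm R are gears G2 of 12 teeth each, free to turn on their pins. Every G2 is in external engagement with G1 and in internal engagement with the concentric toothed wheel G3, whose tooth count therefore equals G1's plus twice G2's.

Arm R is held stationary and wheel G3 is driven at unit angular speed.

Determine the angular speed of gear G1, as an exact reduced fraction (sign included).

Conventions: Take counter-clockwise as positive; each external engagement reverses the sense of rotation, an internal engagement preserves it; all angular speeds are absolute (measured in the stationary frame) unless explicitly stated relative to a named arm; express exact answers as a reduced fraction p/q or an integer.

topology: planetary set — G1 37T / G2 12T / G3 61T, arm = carrier (Willis)
ring teeth: 37 + 2·12 = 61
37(ω_sun−ω_arm) = −61(ω_ring−ω_arm),  ω_arm = 0, ω_ring = 1
ω_sun = 0 − (61/37)(1−0) = -61/37
exact speed ratio = -61/37

-61/37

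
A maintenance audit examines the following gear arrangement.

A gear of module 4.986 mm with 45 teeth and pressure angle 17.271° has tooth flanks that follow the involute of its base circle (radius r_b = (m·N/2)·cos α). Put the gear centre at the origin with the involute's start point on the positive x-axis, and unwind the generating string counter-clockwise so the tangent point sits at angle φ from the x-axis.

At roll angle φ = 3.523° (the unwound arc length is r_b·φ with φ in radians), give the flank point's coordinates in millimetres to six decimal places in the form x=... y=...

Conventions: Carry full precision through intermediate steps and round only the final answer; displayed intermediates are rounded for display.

x=107.329031 y=0.008298

recognized (one wheel, involute flank): single-mesh tooth geometry, m = 4.986, N = 45
pitch radius r_p = m·N/2 = 4.986·45/2 = 112.185000
base radius r_b = r_p·cos α = 112.185000·cos 17.271° = 107.126712
roll angle φ = 3.523° = 0.06148795 rad
x = r_b·(cos φ + φ·sin φ) = 107.329031
y = r_b·(sin φ − φ·cos φ) = 0.008298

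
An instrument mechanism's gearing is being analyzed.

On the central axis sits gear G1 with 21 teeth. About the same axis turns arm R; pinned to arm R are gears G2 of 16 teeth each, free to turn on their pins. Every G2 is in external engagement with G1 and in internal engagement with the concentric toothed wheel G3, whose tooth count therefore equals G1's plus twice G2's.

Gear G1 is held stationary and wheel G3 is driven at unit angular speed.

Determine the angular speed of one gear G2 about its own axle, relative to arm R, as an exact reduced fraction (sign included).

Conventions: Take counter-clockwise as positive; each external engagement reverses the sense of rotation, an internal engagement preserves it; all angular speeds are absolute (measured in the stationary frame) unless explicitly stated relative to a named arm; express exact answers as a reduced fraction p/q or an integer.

recognized (axles ride arm R): planetary set, 21/16/53 teeth
ring teeth: 21 + 2·16 = 53
21(ω_sun−ω_arm) = −53(ω_ring−ω_arm),  ω_sun = 0, ω_ring = 1
21(0−ω_arm) = −53(1−ω_arm)  ⇒  74·ω_arm = 53  ⇒  ω_arm = 53/74
sun–planet mesh: 21·(0−53/74) = −16·(ω_p−ω_arm)  ⇒  ω_p−ω_arm = 1113/1184
exact speed ratio = 1113/1184

1113/1184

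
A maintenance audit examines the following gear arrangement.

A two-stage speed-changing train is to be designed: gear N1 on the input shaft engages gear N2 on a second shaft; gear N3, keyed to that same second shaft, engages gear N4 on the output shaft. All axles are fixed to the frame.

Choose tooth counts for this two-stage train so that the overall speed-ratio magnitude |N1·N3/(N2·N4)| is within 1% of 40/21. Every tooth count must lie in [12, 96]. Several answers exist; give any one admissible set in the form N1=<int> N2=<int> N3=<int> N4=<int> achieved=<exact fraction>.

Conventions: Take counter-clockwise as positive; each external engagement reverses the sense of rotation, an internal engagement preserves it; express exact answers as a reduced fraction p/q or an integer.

N1=16 N2=12 N3=20 N4=14 achieved=40/21

2-stage fixed-axis compound train for ratio 40/21
target = 40/21 in lowest terms: an exact hit needs N1·N3 = k·40 and N2·N4 = k·21 for one integer k, every count in [12, 96]; additionally prefer no 1:1 stage (N1 ≠ N2, N3 ≠ N4)
k = 1…7: no 1:1-free in-range split of k·40 and k·21 into factor pairs; take k = 8
k = 8: N1·N3 = 320 = 16·20, N2·N4 = 168 = 12·14
achieved = 16·20/(12·14) = 40/21; |achieved − target| = 0 ≤ 2/105 ✓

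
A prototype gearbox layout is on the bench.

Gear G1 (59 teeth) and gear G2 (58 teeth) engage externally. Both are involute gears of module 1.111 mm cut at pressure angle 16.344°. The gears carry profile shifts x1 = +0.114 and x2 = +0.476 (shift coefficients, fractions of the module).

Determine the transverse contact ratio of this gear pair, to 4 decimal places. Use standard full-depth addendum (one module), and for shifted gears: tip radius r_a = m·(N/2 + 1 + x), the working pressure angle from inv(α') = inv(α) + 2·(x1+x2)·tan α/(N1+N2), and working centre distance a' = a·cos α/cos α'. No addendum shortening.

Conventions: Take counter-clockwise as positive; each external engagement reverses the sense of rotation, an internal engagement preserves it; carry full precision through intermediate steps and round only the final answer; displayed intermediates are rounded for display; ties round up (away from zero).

1.9002

single-mesh involute tooth geometry (59T engaging 58T at module 1.111)
base radii: r_b1 = 31.450065, r_b2 = 30.917013
tip radii: r_a1 = 34.012154, r_a2 = 33.858836
inv(α') = inv(16.344°) + 2·(+0.114+0.476)·tan α/(59+58) = 0.01095526  ⇒  α' = 18.10508°
a' = a·cos α / cos α' = 64.9935·cos 16.344°/cos 18.10508° = 65.615837
action lengths: √(r_a1²−r_b1²) = 12.950676, √(r_a2²−r_b2²) = 13.804313
base pitch p_b = π·m·cos α = 3.349264
CR = (12.950676 + 13.804313 − 65.615837·sin 18.10508°)/3.349264 = 1.900169
contact ratio ≈ 1.9002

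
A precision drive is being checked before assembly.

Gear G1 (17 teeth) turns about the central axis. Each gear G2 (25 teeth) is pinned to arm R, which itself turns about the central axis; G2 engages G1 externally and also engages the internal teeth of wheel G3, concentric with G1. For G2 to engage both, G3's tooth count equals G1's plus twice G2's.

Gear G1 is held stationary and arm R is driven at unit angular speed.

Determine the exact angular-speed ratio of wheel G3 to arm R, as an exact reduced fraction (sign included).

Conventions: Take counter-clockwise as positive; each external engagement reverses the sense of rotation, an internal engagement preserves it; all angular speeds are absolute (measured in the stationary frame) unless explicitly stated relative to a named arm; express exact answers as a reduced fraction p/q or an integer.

84/67

topology: planetary set — G1 17T / G2 25T / G3 67T, arm = carrier (Willis)
ring teeth: 17 + 2·25 = 67
17(ω_sun−ω_arm) = −67(ω_ring−ω_arm),  ω_sun = 0, ω_arm = 1
ω_ring = 1 − (17/67)(0−1) = 84/67
ω_out/ω_in = 84/67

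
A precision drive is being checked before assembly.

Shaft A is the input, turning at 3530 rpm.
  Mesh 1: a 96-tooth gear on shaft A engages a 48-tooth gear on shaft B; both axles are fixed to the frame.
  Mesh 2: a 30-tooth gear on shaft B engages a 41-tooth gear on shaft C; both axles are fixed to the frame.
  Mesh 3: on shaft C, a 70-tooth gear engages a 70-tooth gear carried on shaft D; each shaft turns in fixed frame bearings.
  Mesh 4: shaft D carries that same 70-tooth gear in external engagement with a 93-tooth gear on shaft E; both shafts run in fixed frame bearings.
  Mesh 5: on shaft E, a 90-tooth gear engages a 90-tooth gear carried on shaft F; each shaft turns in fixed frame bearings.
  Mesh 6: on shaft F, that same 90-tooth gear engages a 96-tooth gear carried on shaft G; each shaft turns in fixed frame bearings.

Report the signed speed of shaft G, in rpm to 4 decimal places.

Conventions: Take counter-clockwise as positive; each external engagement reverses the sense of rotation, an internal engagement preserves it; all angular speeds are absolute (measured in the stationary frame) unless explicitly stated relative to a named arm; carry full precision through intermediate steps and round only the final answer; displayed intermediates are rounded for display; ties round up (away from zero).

+3645.2596 rpm

6-mesh fixed-axis compound train (all bearings frame-fixed)
mesh 1 [96T→48T]: ω = 3530.0000×96/48 = 7060.0000 rpm, sense flips to −
mesh 2 [30T→41T]: ω = 7060.0000×30/41 = 5165.8537 rpm, sense flips to +
mesh 3 [70T→70T]: ω = 5165.8537×70/70 = 5165.8537 rpm, sense flips to −
mesh 4 [70T→93T]: ω = 5165.8537×70/93 = 3888.2769 rpm, sense flips to +
mesh 5 [90T→90T]: ω = 3888.2769×90/90 = 3888.2769 rpm, sense flips to −
mesh 6 [90T→96T]: ω = 3888.2769×90/96 = 3645.2596 rpm, sense flips to +
signed output speed = +3645.2596 rpm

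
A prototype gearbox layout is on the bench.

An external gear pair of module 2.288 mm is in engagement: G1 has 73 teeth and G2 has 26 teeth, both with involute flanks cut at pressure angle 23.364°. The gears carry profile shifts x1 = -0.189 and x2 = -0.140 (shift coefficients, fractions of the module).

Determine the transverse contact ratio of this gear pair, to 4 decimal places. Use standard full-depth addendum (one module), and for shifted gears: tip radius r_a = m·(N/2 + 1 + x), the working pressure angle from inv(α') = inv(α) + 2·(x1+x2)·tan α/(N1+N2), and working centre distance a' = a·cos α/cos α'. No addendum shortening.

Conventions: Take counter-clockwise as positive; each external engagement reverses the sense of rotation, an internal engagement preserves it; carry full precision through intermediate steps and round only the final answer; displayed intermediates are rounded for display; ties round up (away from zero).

single-mesh involute tooth geometry (73T engaging 26T at module 2.288)
base radii: r_b1 = 76.664348, r_b2 = 27.305110
tip radii: r_a1 = 85.367568, r_a2 = 31.711680
inv(α') = inv(23.364°) + 2·(-0.189-0.140)·tan α/(73+26) = 0.02134291  ⇒  α' = 22.44254°
a' = a·cos α / cos α' = 113.2560·cos 23.364°/cos 22.44254° = 112.489063
action lengths: √(r_a1²−r_b1²) = 37.552621, √(r_a2²−r_b2²) = 16.126425
base pitch p_b = π·m·cos α = 6.598580
CR = (37.552621 + 16.126425 − 112.489063·sin 22.44254°)/6.598580 = 1.626954
contact ratio ≈ 1.6270

1.6270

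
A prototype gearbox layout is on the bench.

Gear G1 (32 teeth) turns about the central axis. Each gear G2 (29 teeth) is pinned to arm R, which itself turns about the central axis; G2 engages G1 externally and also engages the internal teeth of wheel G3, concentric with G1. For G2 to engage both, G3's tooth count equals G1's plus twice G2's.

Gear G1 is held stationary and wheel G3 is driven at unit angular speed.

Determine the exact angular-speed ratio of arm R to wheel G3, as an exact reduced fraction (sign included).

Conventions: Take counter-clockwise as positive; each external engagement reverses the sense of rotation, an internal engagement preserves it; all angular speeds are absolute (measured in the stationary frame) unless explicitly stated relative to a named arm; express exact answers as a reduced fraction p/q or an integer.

planetary set (32T centre, 29T on arm, 90T internal) — Willis relation
ring teeth: 32 + 2·29 = 90
32(ω_sun−ω_arm) = −90(ω_ring−ω_arm),  ω_sun = 0, ω_ring = 1
32(0−ω_arm) = −90(1−ω_arm)  ⇒  122·ω_arm = 90  ⇒  ω_arm = 45/61
ω_out/ω_in = 45/61

45/61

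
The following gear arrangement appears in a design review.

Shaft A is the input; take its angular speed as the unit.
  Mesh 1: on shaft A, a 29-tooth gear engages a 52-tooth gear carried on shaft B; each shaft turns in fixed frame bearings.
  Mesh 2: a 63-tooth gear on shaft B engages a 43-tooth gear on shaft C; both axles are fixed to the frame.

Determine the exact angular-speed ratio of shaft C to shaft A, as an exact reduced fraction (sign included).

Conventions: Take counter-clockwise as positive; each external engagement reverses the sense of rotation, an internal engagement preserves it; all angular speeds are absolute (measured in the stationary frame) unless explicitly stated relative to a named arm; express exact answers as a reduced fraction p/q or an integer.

class = fixed-axis compound train [2 meshes; 2 ratios multiply, 2 sense flips]
mesh 1 [29T→52T]: running ratio 29/52, sense −
mesh 2 [63T→43T]: running ratio 1827/2236, sense +
ω_out/ω_in = 1827/2236

1827/2236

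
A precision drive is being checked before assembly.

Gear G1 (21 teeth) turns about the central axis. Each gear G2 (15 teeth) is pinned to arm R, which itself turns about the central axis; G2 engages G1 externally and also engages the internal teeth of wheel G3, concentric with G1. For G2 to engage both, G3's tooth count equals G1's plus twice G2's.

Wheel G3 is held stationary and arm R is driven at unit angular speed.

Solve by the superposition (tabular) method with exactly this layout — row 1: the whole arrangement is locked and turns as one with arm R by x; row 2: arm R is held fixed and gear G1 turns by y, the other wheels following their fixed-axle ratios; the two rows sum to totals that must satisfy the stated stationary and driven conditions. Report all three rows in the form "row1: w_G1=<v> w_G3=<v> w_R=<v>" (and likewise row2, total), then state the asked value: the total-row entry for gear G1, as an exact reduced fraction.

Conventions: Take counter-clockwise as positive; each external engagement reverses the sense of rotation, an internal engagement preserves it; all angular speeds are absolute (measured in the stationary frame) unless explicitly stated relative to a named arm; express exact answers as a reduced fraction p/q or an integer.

row1: w_G1=1 w_G3=1 w_R=1
row2: w_G1=17/7 w_G3=-1 w_R=0
total: w_G1=24/7 w_G3=0 w_R=1
asked value: 24/7

planetary set (21T centre, 15T on arm, 51T internal) — Willis relation
row 1 (train locked, turned with arm): all members turn x
row 2 — arm fixed, fixed-axis ratios: sun y, ring −(21/51)·y, arm 0
boundary: total ω_ring = x − (21/51)·y = 0 and total ω_arm = x = 1  ⇒  y = 17/7, x = 1
row 2 ring = −(21/51)·17/7 = -1
totals (row 1 + row 2): sun 1 + 17/7 = 24/7, ring 1 + (-1) = 0, arm 1 + 0 = 1
asked cell (total, sun) = 24/7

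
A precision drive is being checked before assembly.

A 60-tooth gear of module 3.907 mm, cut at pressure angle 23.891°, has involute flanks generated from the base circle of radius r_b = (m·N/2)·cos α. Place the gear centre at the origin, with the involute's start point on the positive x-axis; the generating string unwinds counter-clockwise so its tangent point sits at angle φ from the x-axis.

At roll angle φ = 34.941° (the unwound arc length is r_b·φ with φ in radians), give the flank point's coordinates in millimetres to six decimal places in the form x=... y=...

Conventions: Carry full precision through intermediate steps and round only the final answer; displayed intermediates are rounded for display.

topology: single-mesh involute geometry — m = 3.907, N = 60
pitch radius r_p = m·N/2 = 3.907·60/2 = 117.210000
base radius r_b = r_p·cos α = 117.210000·cos 23.891° = 107.167164
roll angle φ = 34.941° = 0.60983549 rad
x = r_b·(cos φ + φ·sin φ) = 125.280014
y = r_b·(sin φ − φ·cos φ) = 7.804416

x=125.280014 y=7.804416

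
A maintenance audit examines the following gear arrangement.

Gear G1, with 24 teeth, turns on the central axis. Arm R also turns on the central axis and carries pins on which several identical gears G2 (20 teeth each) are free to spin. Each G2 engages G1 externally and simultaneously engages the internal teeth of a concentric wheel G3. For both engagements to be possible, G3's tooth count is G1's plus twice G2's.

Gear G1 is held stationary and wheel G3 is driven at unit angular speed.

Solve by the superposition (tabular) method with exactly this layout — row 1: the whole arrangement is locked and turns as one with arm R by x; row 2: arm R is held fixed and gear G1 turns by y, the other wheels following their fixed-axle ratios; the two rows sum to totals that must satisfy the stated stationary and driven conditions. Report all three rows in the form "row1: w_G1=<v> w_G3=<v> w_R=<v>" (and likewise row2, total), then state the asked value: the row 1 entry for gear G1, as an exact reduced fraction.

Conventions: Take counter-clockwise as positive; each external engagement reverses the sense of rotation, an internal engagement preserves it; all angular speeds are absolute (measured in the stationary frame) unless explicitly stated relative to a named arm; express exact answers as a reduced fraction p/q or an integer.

row1: w_G1=8/11 w_G3=8/11 w_R=8/11
row2: w_G1=-8/11 w_G3=3/11 w_R=0
total: w_G1=0 w_G3=1 w_R=8/11
asked value: 8/11

class = planetary set [G3 = 24+2·20 = 64; Willis about the carrier]
row 1 (train locked, turned with arm): all members turn x
row 2 (arm held, sun turns y): ω_ring = −(24/64)·y, ω_arm = 0
boundary: total ω_sun = x + y = 0 and total ω_ring = x − (24/64)·y = 1  ⇒  y = -8/11, x = 8/11
row 2 ring = −(24/64)·(-8/11) = 3/11
totals (row 1 + row 2): sun 8/11 + (-8/11) = 0, ring 8/11 + 3/11 = 1, arm 8/11 + 0 = 8/11
asked cell (row1, sun) = 8/11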